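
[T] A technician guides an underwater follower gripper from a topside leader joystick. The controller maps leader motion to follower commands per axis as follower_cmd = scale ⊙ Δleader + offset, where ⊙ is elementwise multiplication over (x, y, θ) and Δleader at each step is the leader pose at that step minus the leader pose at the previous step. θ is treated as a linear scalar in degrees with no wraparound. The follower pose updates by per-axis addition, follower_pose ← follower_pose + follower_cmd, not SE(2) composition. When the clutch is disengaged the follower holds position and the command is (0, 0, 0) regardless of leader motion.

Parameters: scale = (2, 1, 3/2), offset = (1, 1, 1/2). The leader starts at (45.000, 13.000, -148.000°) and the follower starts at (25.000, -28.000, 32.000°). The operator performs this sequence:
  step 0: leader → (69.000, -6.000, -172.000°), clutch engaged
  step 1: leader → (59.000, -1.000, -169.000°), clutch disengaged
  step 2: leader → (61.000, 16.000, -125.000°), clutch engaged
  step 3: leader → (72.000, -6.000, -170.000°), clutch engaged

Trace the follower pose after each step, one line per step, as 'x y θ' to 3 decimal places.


74.000 -46.000 -3.500
74.000 -46.000 -3.500
79.000 -28.000 63.000
102.000 -49.000 -4.000

step 0: Δleader=(24.000, -19.000, -24.000°), engaged; cmd=(49.000, -18.000, -35.500°) → follower=(74.000, -46.000, -3.500°)
step 1: Δleader=(-10.000, 5.000, 3.000°), disengaged; cmd=(0,0,0) → follower holds at (74.000, -46.000, -3.500°)
step 2: Δleader=(2.000, 17.000, 44.000°), engaged; cmd=(5.000, 18.000, 66.500°) → follower=(79.000, -28.000, 63.000°)
step 3: Δleader=(11.000, -22.000, -45.000°), engaged; cmd=(23.000, -21.000, -67.000°) → follower=(102.000, -49.000, -4.000°)


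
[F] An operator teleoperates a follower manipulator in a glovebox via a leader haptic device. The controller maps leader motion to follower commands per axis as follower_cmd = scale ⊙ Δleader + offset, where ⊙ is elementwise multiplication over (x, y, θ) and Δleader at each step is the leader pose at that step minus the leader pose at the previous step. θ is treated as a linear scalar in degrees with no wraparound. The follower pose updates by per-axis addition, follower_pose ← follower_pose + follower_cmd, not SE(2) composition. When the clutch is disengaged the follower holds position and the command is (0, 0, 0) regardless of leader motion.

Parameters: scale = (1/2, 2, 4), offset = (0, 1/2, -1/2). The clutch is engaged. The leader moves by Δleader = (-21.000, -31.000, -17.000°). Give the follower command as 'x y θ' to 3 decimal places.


-10.500 -61.500 -68.500

axis x: 1/2·-21.000 + 0 = -10.500
axis y: 2·-31.000 + 1/2 = -61.500
axis θ: 4·-17.000 + -1/2 = -68.500


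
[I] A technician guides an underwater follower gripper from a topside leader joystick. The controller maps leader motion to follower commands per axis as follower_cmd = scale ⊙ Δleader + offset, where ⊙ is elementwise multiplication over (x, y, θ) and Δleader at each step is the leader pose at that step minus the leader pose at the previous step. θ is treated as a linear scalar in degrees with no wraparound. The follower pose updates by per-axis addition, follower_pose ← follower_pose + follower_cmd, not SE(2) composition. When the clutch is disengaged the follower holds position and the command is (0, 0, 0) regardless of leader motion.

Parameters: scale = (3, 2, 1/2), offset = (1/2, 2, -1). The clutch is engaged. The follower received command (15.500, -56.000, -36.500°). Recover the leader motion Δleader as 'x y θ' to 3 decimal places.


5.000 -29.000 -71.000

axis x: (15.500 − 1/2) / (3) = 5.000
axis y: (-56.000 − 2) / (2) = -29.000
axis θ: (-36.500 − -1) / (1/2) = -71.000


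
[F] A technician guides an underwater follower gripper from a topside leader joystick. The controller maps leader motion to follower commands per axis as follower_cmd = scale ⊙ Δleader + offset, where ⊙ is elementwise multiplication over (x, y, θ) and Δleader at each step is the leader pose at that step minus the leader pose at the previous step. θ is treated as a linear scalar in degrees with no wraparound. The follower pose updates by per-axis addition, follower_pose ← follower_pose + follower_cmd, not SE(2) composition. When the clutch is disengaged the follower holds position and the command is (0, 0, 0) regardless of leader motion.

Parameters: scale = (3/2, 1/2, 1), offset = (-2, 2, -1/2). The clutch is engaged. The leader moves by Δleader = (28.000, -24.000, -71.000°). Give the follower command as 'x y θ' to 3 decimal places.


40.000 -10.000 -71.500

axis x: 3/2·28.000 + -2 = 40.000
axis y: 1/2·-24.000 + 2 = -10.000
axis θ: 1·-71.000 + -1/2 = -71.500


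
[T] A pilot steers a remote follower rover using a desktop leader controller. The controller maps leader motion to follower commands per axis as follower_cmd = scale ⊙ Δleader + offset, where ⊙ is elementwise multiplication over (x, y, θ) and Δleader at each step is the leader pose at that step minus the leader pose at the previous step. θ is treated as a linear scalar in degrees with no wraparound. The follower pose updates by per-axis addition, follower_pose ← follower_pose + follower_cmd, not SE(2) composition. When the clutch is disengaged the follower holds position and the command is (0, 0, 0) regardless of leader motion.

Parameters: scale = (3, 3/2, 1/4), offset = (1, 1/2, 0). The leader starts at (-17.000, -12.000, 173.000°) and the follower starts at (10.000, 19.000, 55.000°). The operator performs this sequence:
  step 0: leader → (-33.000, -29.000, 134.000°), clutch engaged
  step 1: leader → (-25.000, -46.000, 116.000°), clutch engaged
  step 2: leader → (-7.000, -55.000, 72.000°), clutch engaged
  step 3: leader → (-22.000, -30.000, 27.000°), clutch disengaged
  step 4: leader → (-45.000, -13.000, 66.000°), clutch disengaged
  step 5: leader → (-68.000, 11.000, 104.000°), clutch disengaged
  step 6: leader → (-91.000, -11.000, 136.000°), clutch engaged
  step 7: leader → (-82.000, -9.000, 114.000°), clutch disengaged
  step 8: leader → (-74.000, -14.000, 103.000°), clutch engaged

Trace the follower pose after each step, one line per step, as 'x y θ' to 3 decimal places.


step 0: Δleader=(-16.000, -17.000, -39.000°), engaged; cmd=(-47.000, -25.000, -9.750°) → follower=(-37.000, -6.000, 45.250°)
step 1: Δleader=(8.000, -17.000, -18.000°), engaged; cmd=(25.000, -25.000, -4.500°) → follower=(-12.000, -31.000, 40.750°)
step 2: Δleader=(18.000, -9.000, -44.000°), engaged; cmd=(55.000, -13.000, -11.000°) → follower=(43.000, -44.000, 29.750°)
step 3: Δleader=(-15.000, 25.000, -45.000°), disengaged; cmd=(0,0,0) → follower holds at (43.000, -44.000, 29.750°)
step 4: Δleader=(-23.000, 17.000, 39.000°), disengaged; cmd=(0,0,0) → follower holds at (43.000, -44.000, 29.750°)
step 5: Δleader=(-23.000, 24.000, 38.000°), disengaged; cmd=(0,0,0) → follower holds at (43.000, -44.000, 29.750°)
step 6: Δleader=(-23.000, -22.000, 32.000°), engaged; cmd=(-68.000, -32.500, 8.000°) → follower=(-25.000, -76.500, 37.750°)
step 7: Δleader=(9.000, 2.000, -22.000°), disengaged; cmd=(0,0,0) → follower holds at (-25.000, -76.500, 37.750°)
step 8: Δleader=(8.000, -5.000, -11.000°), engaged; cmd=(25.000, -7.000, -2.750°) → follower=(0.000, -83.500, 35.000°)

-37.000 -6.000 45.250
-12.000 -31.000 40.750
43.000 -44.000 29.750
43.000 -44.000 29.750
43.000 -44.000 29.750
43.000 -44.000 29.750
-25.000 -76.500 37.750
-25.000 -76.500 37.750
0.000 -83.500 35.000


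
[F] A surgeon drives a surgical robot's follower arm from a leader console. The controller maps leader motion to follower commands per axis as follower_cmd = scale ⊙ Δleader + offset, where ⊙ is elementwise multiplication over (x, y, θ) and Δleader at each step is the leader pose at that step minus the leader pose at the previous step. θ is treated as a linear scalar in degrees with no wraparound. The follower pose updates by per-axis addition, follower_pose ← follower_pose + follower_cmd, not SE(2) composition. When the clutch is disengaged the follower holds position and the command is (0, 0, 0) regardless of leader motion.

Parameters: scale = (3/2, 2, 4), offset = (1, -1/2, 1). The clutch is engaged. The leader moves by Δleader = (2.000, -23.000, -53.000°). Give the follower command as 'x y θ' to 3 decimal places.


axis x: 3/2·2.000 + 1 = 4.000
axis y: 2·-23.000 + -1/2 = -46.500
axis θ: 4·-53.000 + 1 = -211.000

4.000 -46.500 -211.000


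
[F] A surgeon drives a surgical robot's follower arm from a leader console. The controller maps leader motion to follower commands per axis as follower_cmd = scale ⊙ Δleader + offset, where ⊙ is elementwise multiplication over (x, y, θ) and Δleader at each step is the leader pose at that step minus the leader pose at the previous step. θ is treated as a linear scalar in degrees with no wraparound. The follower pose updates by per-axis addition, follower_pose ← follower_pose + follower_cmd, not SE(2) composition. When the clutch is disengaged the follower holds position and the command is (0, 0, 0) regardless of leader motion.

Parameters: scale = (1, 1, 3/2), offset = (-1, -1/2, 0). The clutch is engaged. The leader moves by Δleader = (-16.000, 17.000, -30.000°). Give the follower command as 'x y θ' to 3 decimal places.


axis x: 1·-16.000 + -1 = -17.000
axis y: 1·17.000 + -1/2 = 16.500
axis θ: 3/2·-30.000 + 0 = -45.000

-17.000 16.500 -45.000


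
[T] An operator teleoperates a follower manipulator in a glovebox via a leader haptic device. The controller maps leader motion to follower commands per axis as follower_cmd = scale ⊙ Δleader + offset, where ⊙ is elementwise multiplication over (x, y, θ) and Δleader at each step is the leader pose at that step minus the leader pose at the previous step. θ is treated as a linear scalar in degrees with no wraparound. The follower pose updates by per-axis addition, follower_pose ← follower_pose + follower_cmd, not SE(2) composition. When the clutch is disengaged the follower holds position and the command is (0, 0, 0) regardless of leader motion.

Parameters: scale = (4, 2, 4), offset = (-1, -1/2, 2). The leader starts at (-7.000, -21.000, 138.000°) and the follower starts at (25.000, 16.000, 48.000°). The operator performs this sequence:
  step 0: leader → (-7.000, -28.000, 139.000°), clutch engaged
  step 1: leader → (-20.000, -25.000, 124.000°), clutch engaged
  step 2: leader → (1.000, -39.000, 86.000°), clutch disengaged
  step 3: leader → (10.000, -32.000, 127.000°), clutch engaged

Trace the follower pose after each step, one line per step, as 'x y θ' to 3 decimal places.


24.000 1.500 54.000
-29.000 7.000 -4.000
-29.000 7.000 -4.000
6.000 20.500 162.000

step 0: Δleader=(0.000, -7.000, 1.000°), engaged; cmd=(-1.000, -14.500, 6.000°) → follower=(24.000, 1.500, 54.000°)
step 1: Δleader=(-13.000, 3.000, -15.000°), engaged; cmd=(-53.000, 5.500, -58.000°) → follower=(-29.000, 7.000, -4.000°)
step 2: Δleader=(21.000, -14.000, -38.000°), disengaged; cmd=(0,0,0) → follower holds at (-29.000, 7.000, -4.000°)
step 3: Δleader=(9.000, 7.000, 41.000°), engaged; cmd=(35.000, 13.500, 166.000°) → follower=(6.000, 20.500, 162.000°)


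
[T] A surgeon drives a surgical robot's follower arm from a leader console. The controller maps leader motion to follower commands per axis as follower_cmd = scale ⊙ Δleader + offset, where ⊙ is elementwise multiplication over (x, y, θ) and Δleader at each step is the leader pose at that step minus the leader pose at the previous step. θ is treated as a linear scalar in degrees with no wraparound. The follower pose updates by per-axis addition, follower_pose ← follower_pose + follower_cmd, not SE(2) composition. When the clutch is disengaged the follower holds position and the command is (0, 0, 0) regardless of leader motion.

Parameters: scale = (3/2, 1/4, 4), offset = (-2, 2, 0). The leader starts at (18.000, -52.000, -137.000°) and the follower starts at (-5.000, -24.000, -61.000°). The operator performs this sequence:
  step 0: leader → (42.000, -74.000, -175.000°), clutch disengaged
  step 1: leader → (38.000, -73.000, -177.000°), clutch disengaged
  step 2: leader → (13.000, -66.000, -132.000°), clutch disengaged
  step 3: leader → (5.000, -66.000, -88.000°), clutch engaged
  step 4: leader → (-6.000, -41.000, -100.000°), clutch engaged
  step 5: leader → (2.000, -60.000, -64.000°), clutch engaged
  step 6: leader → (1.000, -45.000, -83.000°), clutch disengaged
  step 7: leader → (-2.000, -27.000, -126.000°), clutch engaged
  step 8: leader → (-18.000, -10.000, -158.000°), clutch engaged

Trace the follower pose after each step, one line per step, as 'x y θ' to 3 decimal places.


-5.000 -24.000 -61.000
-5.000 -24.000 -61.000
-5.000 -24.000 -61.000
-19.000 -22.000 115.000
-37.500 -13.750 67.000
-27.500 -16.500 211.000
-27.500 -16.500 211.000
-34.000 -10.000 39.000
-60.000 -3.750 -89.000

step 0: Δleader=(24.000, -22.000, -38.000°), disengaged; cmd=(0,0,0) → follower holds at (-5.000, -24.000, -61.000°)
step 1: Δleader=(-4.000, 1.000, -2.000°), disengaged; cmd=(0,0,0) → follower holds at (-5.000, -24.000, -61.000°)
step 2: Δleader=(-25.000, 7.000, 45.000°), disengaged; cmd=(0,0,0) → follower holds at (-5.000, -24.000, -61.000°)
step 3: Δleader=(-8.000, 0.000, 44.000°), engaged; cmd=(-14.000, 2.000, 176.000°) → follower=(-19.000, -22.000, 115.000°)
step 4: Δleader=(-11.000, 25.000, -12.000°), engaged; cmd=(-18.500, 8.250, -48.000°) → follower=(-37.500, -13.750, 67.000°)
step 5: Δleader=(8.000, -19.000, 36.000°), engaged; cmd=(10.000, -2.750, 144.000°) → follower=(-27.500, -16.500, 211.000°)
step 6: Δleader=(-1.000, 15.000, -19.000°), disengaged; cmd=(0,0,0) → follower holds at (-27.500, -16.500, 211.000°)
step 7: Δleader=(-3.000, 18.000, -43.000°), engaged; cmd=(-6.500, 6.500, -172.000°) → follower=(-34.000, -10.000, 39.000°)
step 8: Δleader=(-16.000, 17.000, -32.000°), engaged; cmd=(-26.000, 6.250, -128.000°) → follower=(-60.000, -3.750, -89.000°)


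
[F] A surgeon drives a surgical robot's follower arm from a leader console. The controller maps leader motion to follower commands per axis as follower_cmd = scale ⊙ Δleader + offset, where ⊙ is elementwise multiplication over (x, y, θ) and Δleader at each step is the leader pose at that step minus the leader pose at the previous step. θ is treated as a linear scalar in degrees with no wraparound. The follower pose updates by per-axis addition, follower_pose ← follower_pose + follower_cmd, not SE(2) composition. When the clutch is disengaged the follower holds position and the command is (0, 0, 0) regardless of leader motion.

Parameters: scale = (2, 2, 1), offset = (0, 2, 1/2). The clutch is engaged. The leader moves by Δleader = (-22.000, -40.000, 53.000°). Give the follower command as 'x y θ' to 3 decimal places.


-44.000 -78.000 53.500

axis x: 2·-22.000 + 0 = -44.000
axis y: 2·-40.000 + 2 = -78.000
axis θ: 1·53.000 + 1/2 = 53.500


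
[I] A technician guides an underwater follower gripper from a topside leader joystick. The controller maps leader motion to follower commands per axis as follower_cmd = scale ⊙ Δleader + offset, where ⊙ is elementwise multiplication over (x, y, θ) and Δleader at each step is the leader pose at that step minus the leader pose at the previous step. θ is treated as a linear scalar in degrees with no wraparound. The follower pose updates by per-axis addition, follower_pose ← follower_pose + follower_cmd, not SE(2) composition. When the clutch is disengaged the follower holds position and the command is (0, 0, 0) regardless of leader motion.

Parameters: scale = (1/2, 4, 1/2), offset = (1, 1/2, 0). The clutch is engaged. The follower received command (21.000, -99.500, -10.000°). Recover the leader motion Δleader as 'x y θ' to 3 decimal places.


40.000 -25.000 -20.000

axis x: (21.000 − 1) / (1/2) = 40.000
axis y: (-99.500 − 1/2) / (4) = -25.000
axis θ: (-10.000 − 0) / (1/2) = -20.000


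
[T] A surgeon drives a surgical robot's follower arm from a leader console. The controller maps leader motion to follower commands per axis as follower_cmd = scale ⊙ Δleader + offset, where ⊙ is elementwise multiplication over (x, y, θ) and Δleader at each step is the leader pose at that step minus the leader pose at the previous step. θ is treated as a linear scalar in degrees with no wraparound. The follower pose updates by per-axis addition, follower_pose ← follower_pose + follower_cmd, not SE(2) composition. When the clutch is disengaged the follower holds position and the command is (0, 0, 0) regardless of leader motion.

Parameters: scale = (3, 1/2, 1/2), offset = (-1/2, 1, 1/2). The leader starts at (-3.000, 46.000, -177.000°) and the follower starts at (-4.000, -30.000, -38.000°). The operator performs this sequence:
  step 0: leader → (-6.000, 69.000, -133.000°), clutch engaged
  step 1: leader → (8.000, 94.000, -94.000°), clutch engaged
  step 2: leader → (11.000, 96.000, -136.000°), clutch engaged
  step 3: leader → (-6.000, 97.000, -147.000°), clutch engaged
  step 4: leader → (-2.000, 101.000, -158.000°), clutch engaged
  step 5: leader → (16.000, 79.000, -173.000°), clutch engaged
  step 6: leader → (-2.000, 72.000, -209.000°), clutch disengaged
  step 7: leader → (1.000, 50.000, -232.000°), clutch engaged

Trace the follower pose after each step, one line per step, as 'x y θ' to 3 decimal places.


-13.500 -17.500 -15.500
28.000 -4.000 4.500
36.500 -2.000 -16.000
-15.000 -0.500 -21.000
-3.500 2.500 -26.000
50.000 -7.500 -33.000
50.000 -7.500 -33.000
58.500 -17.500 -44.000

step 0: Δleader=(-3.000, 23.000, 44.000°), engaged; cmd=(-9.500, 12.500, 22.500°) → follower=(-13.500, -17.500, -15.500°)
step 1: Δleader=(14.000, 25.000, 39.000°), engaged; cmd=(41.500, 13.500, 20.000°) → follower=(28.000, -4.000, 4.500°)
step 2: Δleader=(3.000, 2.000, -42.000°), engaged; cmd=(8.500, 2.000, -20.500°) → follower=(36.500, -2.000, -16.000°)
step 3: Δleader=(-17.000, 1.000, -11.000°), engaged; cmd=(-51.500, 1.500, -5.000°) → follower=(-15.000, -0.500, -21.000°)
step 4: Δleader=(4.000, 4.000, -11.000°), engaged; cmd=(11.500, 3.000, -5.000°) → follower=(-3.500, 2.500, -26.000°)
step 5: Δleader=(18.000, -22.000, -15.000°), engaged; cmd=(53.500, -10.000, -7.000°) → follower=(50.000, -7.500, -33.000°)
step 6: Δleader=(-18.000, -7.000, -36.000°), disengaged; cmd=(0,0,0) → follower holds at (50.000, -7.500, -33.000°)
step 7: Δleader=(3.000, -22.000, -23.000°), engaged; cmd=(8.500, -10.000, -11.000°) → follower=(58.500, -17.500, -44.000°)


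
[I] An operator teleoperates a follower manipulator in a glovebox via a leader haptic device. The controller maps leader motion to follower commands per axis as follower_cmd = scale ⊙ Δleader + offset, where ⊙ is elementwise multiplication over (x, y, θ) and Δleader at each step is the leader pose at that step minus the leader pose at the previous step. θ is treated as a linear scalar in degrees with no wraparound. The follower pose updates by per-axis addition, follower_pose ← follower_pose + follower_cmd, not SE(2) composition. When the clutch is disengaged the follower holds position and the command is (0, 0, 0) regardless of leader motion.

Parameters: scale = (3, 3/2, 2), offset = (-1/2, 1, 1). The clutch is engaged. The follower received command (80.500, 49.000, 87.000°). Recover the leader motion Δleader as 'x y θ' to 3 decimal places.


axis x: (80.500 − -1/2) / (3) = 27.000
axis y: (49.000 − 1) / (3/2) = 32.000
axis θ: (87.000 − 1) / (2) = 43.000

27.000 32.000 43.000


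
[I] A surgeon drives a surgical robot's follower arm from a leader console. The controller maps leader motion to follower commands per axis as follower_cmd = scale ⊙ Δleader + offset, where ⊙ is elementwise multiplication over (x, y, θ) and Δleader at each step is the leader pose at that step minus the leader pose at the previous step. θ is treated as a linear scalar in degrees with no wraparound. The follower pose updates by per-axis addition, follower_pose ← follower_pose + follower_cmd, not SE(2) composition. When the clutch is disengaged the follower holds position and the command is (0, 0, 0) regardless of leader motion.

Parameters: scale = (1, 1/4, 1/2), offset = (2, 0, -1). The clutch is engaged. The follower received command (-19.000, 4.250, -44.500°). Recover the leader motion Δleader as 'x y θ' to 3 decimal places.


-21.000 17.000 -87.000

axis x: (-19.000 − 2) / (1) = -21.000
axis y: (4.250 − 0) / (1/4) = 17.000
axis θ: (-44.500 − -1) / (1/2) = -87.000


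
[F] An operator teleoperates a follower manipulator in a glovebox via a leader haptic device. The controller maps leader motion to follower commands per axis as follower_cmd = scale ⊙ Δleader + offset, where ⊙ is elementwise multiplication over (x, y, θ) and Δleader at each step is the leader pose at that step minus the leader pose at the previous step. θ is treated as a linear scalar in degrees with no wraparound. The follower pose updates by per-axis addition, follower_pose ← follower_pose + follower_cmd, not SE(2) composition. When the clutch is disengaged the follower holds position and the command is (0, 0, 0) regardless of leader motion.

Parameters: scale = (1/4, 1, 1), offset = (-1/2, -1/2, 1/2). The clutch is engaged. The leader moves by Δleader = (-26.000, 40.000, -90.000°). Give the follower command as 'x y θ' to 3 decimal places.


axis x: 1/4·-26.000 + -1/2 = -7.000
axis y: 1·40.000 + -1/2 = 39.500
axis θ: 1·-90.000 + 1/2 = -89.500

-7.000 39.500 -89.500


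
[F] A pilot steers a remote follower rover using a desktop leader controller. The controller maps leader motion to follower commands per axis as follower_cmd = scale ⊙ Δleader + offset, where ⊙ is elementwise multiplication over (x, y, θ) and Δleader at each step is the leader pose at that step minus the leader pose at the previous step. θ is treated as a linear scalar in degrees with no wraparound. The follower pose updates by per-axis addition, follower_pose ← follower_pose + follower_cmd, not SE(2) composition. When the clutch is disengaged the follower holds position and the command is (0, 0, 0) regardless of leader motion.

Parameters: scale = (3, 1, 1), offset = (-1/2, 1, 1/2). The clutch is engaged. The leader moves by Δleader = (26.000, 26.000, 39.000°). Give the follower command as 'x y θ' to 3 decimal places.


77.500 27.000 39.500

axis x: 3·26.000 + -1/2 = 77.500
axis y: 1·26.000 + 1 = 27.000
axis θ: 1·39.000 + 1/2 = 39.500


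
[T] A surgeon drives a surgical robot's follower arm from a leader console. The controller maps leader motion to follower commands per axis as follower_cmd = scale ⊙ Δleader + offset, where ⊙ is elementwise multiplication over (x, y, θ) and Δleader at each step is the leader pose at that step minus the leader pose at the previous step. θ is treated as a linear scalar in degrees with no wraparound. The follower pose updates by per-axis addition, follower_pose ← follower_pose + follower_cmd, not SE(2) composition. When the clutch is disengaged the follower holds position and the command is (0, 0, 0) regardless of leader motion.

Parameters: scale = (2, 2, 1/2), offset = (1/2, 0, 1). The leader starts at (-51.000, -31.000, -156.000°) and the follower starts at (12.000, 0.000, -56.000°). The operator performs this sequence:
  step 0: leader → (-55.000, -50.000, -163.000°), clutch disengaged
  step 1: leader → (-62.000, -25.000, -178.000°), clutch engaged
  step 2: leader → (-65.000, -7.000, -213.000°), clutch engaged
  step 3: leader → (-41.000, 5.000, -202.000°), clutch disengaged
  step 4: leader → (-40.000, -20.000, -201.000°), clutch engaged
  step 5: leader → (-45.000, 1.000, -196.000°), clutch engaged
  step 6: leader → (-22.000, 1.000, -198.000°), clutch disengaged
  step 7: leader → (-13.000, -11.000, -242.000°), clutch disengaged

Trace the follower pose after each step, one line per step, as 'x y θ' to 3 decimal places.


step 0: Δleader=(-4.000, -19.000, -7.000°), disengaged; cmd=(0,0,0) → follower holds at (12.000, 0.000, -56.000°)
step 1: Δleader=(-7.000, 25.000, -15.000°), engaged; cmd=(-13.500, 50.000, -6.500°) → follower=(-1.500, 50.000, -62.500°)
step 2: Δleader=(-3.000, 18.000, -35.000°), engaged; cmd=(-5.500, 36.000, -16.500°) → follower=(-7.000, 86.000, -79.000°)
step 3: Δleader=(24.000, 12.000, 11.000°), disengaged; cmd=(0,0,0) → follower holds at (-7.000, 86.000, -79.000°)
step 4: Δleader=(1.000, -25.000, 1.000°), engaged; cmd=(2.500, -50.000, 1.500°) → follower=(-4.500, 36.000, -77.500°)
step 5: Δleader=(-5.000, 21.000, 5.000°), engaged; cmd=(-9.500, 42.000, 3.500°) → follower=(-14.000, 78.000, -74.000°)
step 6: Δleader=(23.000, 0.000, -2.000°), disengaged; cmd=(0,0,0) → follower holds at (-14.000, 78.000, -74.000°)
step 7: Δleader=(9.000, -12.000, -44.000°), disengaged; cmd=(0,0,0) → follower holds at (-14.000, 78.000, -74.000°)

12.000 0.000 -56.000
-1.500 50.000 -62.500
-7.000 86.000 -79.000
-7.000 86.000 -79.000
-4.500 36.000 -77.500
-14.000 78.000 -74.000
-14.000 78.000 -74.000
-14.000 78.000 -74.000


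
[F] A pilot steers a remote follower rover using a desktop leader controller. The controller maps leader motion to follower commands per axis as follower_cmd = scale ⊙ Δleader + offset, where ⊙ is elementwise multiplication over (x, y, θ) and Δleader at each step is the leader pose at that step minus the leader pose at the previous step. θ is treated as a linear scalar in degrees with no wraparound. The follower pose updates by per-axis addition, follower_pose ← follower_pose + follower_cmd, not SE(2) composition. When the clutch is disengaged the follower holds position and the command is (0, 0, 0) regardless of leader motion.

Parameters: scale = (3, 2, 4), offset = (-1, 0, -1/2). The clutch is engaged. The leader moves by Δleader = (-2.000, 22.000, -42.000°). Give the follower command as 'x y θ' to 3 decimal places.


-7.000 44.000 -168.500

axis x: 3·-2.000 + -1 = -7.000
axis y: 2·22.000 + 0 = 44.000
axis θ: 4·-42.000 + -1/2 = -168.500


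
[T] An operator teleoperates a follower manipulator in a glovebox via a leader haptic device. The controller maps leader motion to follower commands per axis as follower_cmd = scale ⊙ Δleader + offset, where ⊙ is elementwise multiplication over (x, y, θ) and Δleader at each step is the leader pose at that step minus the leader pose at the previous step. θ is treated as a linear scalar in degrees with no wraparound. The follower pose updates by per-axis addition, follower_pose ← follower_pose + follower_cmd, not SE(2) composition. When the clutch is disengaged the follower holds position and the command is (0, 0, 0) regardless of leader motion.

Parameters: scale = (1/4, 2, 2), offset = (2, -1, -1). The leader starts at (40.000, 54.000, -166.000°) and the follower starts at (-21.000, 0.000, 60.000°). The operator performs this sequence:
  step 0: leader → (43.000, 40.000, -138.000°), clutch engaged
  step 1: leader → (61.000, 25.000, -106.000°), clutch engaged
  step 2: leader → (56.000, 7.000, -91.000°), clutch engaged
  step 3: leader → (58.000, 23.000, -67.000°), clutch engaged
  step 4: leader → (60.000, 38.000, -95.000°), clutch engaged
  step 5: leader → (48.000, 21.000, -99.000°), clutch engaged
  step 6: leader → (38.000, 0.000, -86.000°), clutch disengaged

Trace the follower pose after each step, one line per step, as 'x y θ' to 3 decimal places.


step 0: Δleader=(3.000, -14.000, 28.000°), engaged; cmd=(2.750, -29.000, 55.000°) → follower=(-18.250, -29.000, 115.000°)
step 1: Δleader=(18.000, -15.000, 32.000°), engaged; cmd=(6.500, -31.000, 63.000°) → follower=(-11.750, -60.000, 178.000°)
step 2: Δleader=(-5.000, -18.000, 15.000°), engaged; cmd=(0.750, -37.000, 29.000°) → follower=(-11.000, -97.000, 207.000°)
step 3: Δleader=(2.000, 16.000, 24.000°), engaged; cmd=(2.500, 31.000, 47.000°) → follower=(-8.500, -66.000, 254.000°)
step 4: Δleader=(2.000, 15.000, -28.000°), engaged; cmd=(2.500, 29.000, -57.000°) → follower=(-6.000, -37.000, 197.000°)
step 5: Δleader=(-12.000, -17.000, -4.000°), engaged; cmd=(-1.000, -35.000, -9.000°) → follower=(-7.000, -72.000, 188.000°)
step 6: Δleader=(-10.000, -21.000, 13.000°), disengaged; cmd=(0,0,0) → follower holds at (-7.000, -72.000, 188.000°)

-18.250 -29.000 115.000
-11.750 -60.000 178.000
-11.000 -97.000 207.000
-8.500 -66.000 254.000
-6.000 -37.000 197.000
-7.000 -72.000 188.000
-7.000 -72.000 188.000


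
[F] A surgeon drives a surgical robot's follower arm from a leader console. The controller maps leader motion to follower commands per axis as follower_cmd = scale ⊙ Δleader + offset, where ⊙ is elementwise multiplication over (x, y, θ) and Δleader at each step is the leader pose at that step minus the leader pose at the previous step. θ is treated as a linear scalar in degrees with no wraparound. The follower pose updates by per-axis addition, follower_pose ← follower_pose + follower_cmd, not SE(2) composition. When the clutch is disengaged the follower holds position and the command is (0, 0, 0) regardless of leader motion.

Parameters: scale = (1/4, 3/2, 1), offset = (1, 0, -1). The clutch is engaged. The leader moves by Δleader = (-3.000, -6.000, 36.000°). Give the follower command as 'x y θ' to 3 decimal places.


0.250 -9.000 35.000

axis x: 1/4·-3.000 + 1 = 0.250
axis y: 3/2·-6.000 + 0 = -9.000
axis θ: 1·36.000 + -1 = 35.000


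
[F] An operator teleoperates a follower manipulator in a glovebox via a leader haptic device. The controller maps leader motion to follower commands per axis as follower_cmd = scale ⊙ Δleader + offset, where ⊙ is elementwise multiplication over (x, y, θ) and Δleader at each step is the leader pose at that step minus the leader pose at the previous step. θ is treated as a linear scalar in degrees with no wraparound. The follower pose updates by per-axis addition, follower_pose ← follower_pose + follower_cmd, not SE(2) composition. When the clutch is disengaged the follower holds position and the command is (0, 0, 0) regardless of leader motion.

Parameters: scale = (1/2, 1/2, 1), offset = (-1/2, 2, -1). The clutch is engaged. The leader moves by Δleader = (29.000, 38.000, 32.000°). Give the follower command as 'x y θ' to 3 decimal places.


axis x: 1/2·29.000 + -1/2 = 14.000
axis y: 1/2·38.000 + 2 = 21.000
axis θ: 1·32.000 + -1 = 31.000

14.000 21.000 31.000


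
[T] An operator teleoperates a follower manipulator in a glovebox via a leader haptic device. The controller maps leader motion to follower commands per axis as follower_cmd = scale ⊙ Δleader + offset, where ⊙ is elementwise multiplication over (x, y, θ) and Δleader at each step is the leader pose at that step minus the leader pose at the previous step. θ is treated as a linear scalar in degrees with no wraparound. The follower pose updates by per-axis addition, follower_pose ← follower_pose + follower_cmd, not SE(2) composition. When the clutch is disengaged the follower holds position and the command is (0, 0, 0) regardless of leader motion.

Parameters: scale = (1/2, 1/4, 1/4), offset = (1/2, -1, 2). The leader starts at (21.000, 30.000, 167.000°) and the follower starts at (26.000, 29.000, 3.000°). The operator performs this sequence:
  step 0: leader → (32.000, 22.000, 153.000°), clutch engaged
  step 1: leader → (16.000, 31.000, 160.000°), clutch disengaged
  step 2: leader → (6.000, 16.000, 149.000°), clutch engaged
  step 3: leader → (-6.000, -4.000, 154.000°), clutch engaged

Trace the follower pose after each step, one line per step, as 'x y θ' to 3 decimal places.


step 0: Δleader=(11.000, -8.000, -14.000°), engaged; cmd=(6.000, -3.000, -1.500°) → follower=(32.000, 26.000, 1.500°)
step 1: Δleader=(-16.000, 9.000, 7.000°), disengaged; cmd=(0,0,0) → follower holds at (32.000, 26.000, 1.500°)
step 2: Δleader=(-10.000, -15.000, -11.000°), engaged; cmd=(-4.500, -4.750, -0.750°) → follower=(27.500, 21.250, 0.750°)
step 3: Δleader=(-12.000, -20.000, 5.000°), engaged; cmd=(-5.500, -6.000, 3.250°) → follower=(22.000, 15.250, 4.000°)

32.000 26.000 1.500
32.000 26.000 1.500
27.500 21.250 0.750
22.000 15.250 4.000


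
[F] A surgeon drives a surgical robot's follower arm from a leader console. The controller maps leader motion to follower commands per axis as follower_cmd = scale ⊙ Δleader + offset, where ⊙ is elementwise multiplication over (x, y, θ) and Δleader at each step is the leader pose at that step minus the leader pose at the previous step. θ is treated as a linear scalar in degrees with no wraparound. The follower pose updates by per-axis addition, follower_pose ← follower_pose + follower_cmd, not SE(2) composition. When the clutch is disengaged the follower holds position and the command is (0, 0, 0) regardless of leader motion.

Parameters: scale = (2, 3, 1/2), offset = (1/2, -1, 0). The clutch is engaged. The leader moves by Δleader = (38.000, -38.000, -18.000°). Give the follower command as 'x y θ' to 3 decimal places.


76.500 -115.000 -9.000

axis x: 2·38.000 + 1/2 = 76.500
axis y: 3·-38.000 + -1 = -115.000
axis θ: 1/2·-18.000 + 0 = -9.000


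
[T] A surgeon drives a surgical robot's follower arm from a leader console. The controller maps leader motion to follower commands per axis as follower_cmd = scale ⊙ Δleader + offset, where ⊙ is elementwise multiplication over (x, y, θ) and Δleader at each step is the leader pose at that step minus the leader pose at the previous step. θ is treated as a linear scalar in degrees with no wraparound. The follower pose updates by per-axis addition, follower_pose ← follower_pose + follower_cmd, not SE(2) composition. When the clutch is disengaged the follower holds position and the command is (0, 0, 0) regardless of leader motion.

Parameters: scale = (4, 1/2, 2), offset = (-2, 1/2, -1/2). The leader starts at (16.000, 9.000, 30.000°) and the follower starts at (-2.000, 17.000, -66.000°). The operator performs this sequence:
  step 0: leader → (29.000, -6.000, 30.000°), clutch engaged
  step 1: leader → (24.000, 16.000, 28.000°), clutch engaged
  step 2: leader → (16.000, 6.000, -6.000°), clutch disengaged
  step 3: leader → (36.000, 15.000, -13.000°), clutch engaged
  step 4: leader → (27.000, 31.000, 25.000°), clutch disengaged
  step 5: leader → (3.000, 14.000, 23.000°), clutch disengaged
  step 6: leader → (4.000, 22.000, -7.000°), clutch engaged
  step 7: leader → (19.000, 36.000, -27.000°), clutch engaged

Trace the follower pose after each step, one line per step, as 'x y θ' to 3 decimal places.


step 0: Δleader=(13.000, -15.000, 0.000°), engaged; cmd=(50.000, -7.000, -0.500°) → follower=(48.000, 10.000, -66.500°)
step 1: Δleader=(-5.000, 22.000, -2.000°), engaged; cmd=(-22.000, 11.500, -4.500°) → follower=(26.000, 21.500, -71.000°)
step 2: Δleader=(-8.000, -10.000, -34.000°), disengaged; cmd=(0,0,0) → follower holds at (26.000, 21.500, -71.000°)
step 3: Δleader=(20.000, 9.000, -7.000°), engaged; cmd=(78.000, 5.000, -14.500°) → follower=(104.000, 26.500, -85.500°)
step 4: Δleader=(-9.000, 16.000, 38.000°), disengaged; cmd=(0,0,0) → follower holds at (104.000, 26.500, -85.500°)
step 5: Δleader=(-24.000, -17.000, -2.000°), disengaged; cmd=(0,0,0) → follower holds at (104.000, 26.500, -85.500°)
step 6: Δleader=(1.000, 8.000, -30.000°), engaged; cmd=(2.000, 4.500, -60.500°) → follower=(106.000, 31.000, -146.000°)
step 7: Δleader=(15.000, 14.000, -20.000°), engaged; cmd=(58.000, 7.500, -40.500°) → follower=(164.000, 38.500, -186.500°)

48.000 10.000 -66.500
26.000 21.500 -71.000
26.000 21.500 -71.000
104.000 26.500 -85.500
104.000 26.500 -85.500
104.000 26.500 -85.500
106.000 31.000 -146.000
164.000 38.500 -186.500


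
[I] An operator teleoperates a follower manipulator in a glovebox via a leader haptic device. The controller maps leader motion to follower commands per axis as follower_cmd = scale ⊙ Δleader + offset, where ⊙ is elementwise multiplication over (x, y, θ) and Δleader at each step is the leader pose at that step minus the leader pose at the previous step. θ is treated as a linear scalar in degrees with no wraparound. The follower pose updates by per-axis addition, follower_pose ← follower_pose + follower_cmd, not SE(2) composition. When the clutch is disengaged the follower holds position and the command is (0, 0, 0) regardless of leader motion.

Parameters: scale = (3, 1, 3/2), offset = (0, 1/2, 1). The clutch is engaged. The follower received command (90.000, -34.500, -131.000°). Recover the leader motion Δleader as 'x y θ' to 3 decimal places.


30.000 -35.000 -88.000

axis x: (90.000 − 0) / (3) = 30.000
axis y: (-34.500 − 1/2) / (1) = -35.000
axis θ: (-131.000 − 1) / (3/2) = -88.000


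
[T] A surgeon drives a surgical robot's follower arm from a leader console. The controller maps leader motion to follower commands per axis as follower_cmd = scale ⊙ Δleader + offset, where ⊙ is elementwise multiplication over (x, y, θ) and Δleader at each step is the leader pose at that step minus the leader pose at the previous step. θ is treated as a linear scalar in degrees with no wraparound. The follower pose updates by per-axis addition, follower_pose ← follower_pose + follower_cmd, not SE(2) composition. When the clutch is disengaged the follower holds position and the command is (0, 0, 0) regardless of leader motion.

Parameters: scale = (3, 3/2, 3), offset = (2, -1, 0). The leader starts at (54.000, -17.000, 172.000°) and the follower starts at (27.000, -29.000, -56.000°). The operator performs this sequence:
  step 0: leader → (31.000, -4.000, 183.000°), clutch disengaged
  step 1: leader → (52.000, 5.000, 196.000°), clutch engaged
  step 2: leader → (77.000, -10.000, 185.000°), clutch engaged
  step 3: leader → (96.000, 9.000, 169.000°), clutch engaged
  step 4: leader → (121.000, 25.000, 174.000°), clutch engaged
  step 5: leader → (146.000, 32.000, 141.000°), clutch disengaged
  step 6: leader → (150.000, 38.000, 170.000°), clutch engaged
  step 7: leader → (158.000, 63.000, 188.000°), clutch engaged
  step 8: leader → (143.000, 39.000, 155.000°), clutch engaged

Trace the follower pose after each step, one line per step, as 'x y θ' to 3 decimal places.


27.000 -29.000 -56.000
92.000 -16.500 -17.000
169.000 -40.000 -50.000
228.000 -12.500 -98.000
305.000 10.500 -83.000
305.000 10.500 -83.000
319.000 18.500 4.000
345.000 55.000 58.000
302.000 18.000 -41.000

step 0: Δleader=(-23.000, 13.000, 11.000°), disengaged; cmd=(0,0,0) → follower holds at (27.000, -29.000, -56.000°)
step 1: Δleader=(21.000, 9.000, 13.000°), engaged; cmd=(65.000, 12.500, 39.000°) → follower=(92.000, -16.500, -17.000°)
step 2: Δleader=(25.000, -15.000, -11.000°), engaged; cmd=(77.000, -23.500, -33.000°) → follower=(169.000, -40.000, -50.000°)
step 3: Δleader=(19.000, 19.000, -16.000°), engaged; cmd=(59.000, 27.500, -48.000°) → follower=(228.000, -12.500, -98.000°)
step 4: Δleader=(25.000, 16.000, 5.000°), engaged; cmd=(77.000, 23.000, 15.000°) → follower=(305.000, 10.500, -83.000°)
step 5: Δleader=(25.000, 7.000, -33.000°), disengaged; cmd=(0,0,0) → follower holds at (305.000, 10.500, -83.000°)
step 6: Δleader=(4.000, 6.000, 29.000°), engaged; cmd=(14.000, 8.000, 87.000°) → follower=(319.000, 18.500, 4.000°)
step 7: Δleader=(8.000, 25.000, 18.000°), engaged; cmd=(26.000, 36.500, 54.000°) → follower=(345.000, 55.000, 58.000°)
step 8: Δleader=(-15.000, -24.000, -33.000°), engaged; cmd=(-43.000, -37.000, -99.000°) → follower=(302.000, 18.000, -41.000°)


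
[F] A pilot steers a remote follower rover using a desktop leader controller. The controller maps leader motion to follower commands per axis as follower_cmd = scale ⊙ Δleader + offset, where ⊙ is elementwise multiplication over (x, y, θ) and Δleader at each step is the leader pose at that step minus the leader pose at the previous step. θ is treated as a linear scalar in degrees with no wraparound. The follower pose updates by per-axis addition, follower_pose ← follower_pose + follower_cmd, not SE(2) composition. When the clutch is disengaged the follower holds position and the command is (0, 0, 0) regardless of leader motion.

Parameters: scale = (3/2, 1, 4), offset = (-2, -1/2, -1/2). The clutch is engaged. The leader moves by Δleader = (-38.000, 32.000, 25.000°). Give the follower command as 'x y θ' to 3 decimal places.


axis x: 3/2·-38.000 + -2 = -59.000
axis y: 1·32.000 + -1/2 = 31.500
axis θ: 4·25.000 + -1/2 = 99.500

-59.000 31.500 99.500
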